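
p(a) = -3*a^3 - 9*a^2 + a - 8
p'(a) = -9*a^2 - 18*a + 1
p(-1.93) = -21.89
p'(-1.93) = 2.22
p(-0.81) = -13.12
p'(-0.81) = 9.68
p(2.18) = -79.67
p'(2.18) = -81.01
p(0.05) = -7.97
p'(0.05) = 0.08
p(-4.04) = 38.88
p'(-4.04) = -73.17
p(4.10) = -361.95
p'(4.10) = -224.09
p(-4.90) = 123.96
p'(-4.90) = -126.89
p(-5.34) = 186.84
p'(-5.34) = -159.52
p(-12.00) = 3868.00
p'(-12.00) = -1079.00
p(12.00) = -6476.00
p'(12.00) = -1511.00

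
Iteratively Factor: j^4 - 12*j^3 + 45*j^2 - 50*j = (j - 5)*(j^3 - 7*j^2 + 10*j) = (j - 5)^2*(j^2 - 2*j) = j*(j - 5)^2*(j - 2)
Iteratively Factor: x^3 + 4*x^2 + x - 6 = (x - 1)*(x^2 + 5*x + 6) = (x - 1)*(x + 3)*(x + 2)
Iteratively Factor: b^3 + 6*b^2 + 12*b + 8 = (b + 2)*(b^2 + 4*b + 4) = (b + 2)^2*(b + 2)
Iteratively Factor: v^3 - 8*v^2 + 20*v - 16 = (v - 4)*(v^2 - 4*v + 4) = (v - 4)*(v - 2)*(v - 2)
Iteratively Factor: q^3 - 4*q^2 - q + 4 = (q - 1)*(q^2 - 3*q - 4) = (q - 4)*(q - 1)*(q + 1)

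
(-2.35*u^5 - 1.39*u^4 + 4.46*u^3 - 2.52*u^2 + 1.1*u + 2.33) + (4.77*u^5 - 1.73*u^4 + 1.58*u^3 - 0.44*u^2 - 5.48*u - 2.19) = 2.42*u^5 - 3.12*u^4 + 6.04*u^3 - 2.96*u^2 - 4.38*u + 0.14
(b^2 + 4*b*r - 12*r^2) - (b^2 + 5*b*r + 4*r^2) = -b*r - 16*r^2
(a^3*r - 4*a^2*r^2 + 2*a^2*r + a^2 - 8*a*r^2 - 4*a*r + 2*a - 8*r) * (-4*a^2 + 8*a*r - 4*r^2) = -4*a^5*r + 24*a^4*r^2 - 8*a^4*r - 4*a^4 - 36*a^3*r^3 + 48*a^3*r^2 + 24*a^3*r - 8*a^3 + 16*a^2*r^4 - 72*a^2*r^3 - 36*a^2*r^2 + 48*a^2*r + 32*a*r^4 + 16*a*r^3 - 72*a*r^2 + 32*r^3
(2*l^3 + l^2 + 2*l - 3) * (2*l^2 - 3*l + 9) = 4*l^5 - 4*l^4 + 19*l^3 - 3*l^2 + 27*l - 27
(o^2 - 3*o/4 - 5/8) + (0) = o^2 - 3*o/4 - 5/8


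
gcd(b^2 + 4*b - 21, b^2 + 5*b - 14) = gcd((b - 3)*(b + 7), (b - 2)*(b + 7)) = b + 7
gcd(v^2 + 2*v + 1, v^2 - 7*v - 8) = v + 1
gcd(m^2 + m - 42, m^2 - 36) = m - 6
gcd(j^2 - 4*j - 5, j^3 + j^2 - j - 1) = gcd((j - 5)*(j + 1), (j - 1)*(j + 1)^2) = j + 1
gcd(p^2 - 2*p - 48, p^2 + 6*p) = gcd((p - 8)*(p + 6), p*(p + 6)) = p + 6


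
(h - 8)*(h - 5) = h^2 - 13*h + 40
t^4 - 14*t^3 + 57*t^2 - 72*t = t*(t - 8)*(t - 3)^2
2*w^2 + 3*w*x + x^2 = (w + x)*(2*w + x)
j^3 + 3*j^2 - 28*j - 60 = (j - 5)*(j + 2)*(j + 6)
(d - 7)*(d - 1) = d^2 - 8*d + 7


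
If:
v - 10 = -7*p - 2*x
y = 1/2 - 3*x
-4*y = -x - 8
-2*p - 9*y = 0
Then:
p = -441/52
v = 3655/52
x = -6/13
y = 49/26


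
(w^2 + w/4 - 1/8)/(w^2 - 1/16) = 2*(2*w + 1)/(4*w + 1)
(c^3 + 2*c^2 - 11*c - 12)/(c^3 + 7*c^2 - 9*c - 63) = (c^2 + 5*c + 4)/(c^2 + 10*c + 21)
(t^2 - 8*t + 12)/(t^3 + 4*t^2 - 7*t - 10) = (t - 6)/(t^2 + 6*t + 5)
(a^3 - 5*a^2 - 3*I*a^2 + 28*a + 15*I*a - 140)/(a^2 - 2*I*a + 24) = (a^2 - a*(5 + 7*I) + 35*I)/(a - 6*I)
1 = 1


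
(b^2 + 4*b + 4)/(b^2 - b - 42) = (b^2 + 4*b + 4)/(b^2 - b - 42)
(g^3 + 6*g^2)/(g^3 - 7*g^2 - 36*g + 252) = g^2/(g^2 - 13*g + 42)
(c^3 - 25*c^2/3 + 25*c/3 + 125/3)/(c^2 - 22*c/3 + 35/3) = (3*c^2 - 10*c - 25)/(3*c - 7)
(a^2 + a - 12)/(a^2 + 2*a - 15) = (a + 4)/(a + 5)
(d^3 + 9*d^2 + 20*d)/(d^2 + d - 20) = d*(d + 4)/(d - 4)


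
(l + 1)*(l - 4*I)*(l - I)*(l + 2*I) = l^4 + l^3 - 3*I*l^3 + 6*l^2 - 3*I*l^2 + 6*l - 8*I*l - 8*I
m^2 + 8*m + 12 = (m + 2)*(m + 6)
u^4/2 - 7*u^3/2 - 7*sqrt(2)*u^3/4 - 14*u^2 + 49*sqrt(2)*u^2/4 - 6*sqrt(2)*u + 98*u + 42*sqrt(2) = (u/2 + sqrt(2))*(u - 7)*(u - 6*sqrt(2))*(u + sqrt(2)/2)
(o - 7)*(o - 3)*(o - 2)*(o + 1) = o^4 - 11*o^3 + 29*o^2 - o - 42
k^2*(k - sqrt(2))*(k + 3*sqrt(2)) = k^4 + 2*sqrt(2)*k^3 - 6*k^2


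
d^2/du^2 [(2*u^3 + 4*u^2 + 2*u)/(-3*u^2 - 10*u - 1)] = 8*(-23*u^3 - 6*u^2 + 3*u + 4)/(27*u^6 + 270*u^5 + 927*u^4 + 1180*u^3 + 309*u^2 + 30*u + 1)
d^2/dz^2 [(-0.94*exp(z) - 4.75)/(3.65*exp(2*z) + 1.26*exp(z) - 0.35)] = (-12.52315*exp(4*z) - 248.80444*exp(3*z) - 72.74085*exp(2*z) - 32.22814*exp(z) - 2.2099)*exp(z)/(48.627125*exp(6*z) + 50.35905*exp(5*z) + 3.39559500000001*exp(4*z) - 7.657524*exp(3*z) - 0.325605*exp(2*z) + 0.46305*exp(z) - 0.042875)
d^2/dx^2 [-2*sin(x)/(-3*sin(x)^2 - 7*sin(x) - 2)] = 2*(-9*sin(x)^5 + 21*sin(x)^4 + 54*sin(x)^3 + 14*sin(x)^2 - 40*sin(x) - 28)/((sin(x) + 2)^3*(3*sin(x) + 1)^3)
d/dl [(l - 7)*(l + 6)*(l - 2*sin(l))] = -(l - 7)*(l + 6)*(2*cos(l) - 1) + (l - 7)*(l - 2*sin(l)) + (l + 6)*(l - 2*sin(l))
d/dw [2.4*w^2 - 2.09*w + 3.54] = 4.8*w - 2.09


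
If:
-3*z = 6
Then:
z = -2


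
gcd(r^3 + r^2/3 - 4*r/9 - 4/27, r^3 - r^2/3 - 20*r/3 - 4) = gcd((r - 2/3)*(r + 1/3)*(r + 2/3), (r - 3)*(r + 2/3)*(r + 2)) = r + 2/3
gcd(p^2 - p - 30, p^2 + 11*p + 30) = p + 5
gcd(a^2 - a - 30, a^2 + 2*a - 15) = a + 5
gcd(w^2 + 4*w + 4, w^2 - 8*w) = 1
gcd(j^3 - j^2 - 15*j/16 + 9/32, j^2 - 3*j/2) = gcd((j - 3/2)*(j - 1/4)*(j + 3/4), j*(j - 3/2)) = j - 3/2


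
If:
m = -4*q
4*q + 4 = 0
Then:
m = 4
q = -1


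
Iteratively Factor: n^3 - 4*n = (n - 2)*(n^2 + 2*n) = n*(n - 2)*(n + 2)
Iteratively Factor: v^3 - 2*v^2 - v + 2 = (v - 2)*(v^2 - 1) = (v - 2)*(v - 1)*(v + 1)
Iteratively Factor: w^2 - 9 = (w + 3)*(w - 3)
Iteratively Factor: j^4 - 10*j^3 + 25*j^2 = (j - 5)*(j^3 - 5*j^2) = j*(j - 5)*(j^2 - 5*j) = j^2*(j - 5)*(j - 5)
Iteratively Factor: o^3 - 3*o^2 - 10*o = (o)*(o^2 - 3*o - 10) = o*(o + 2)*(o - 5)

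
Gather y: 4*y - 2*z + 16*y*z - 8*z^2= y*(16*z + 4) - 8*z^2 - 2*z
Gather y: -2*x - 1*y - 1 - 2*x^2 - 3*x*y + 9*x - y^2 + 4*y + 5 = -2*x^2 + 7*x - y^2 + y*(3 - 3*x) + 4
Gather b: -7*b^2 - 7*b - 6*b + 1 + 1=-7*b^2 - 13*b + 2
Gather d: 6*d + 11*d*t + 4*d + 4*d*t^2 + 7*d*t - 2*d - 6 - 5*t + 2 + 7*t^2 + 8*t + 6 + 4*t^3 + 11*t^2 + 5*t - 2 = d*(4*t^2 + 18*t + 8) + 4*t^3 + 18*t^2 + 8*t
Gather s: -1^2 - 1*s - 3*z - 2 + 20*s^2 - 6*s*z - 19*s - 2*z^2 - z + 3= 20*s^2 + s*(-6*z - 20) - 2*z^2 - 4*z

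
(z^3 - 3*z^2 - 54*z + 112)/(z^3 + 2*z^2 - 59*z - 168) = (z - 2)/(z + 3)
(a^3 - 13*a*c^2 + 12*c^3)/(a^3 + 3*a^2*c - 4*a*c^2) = (a - 3*c)/a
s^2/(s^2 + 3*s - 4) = s^2/(s^2 + 3*s - 4)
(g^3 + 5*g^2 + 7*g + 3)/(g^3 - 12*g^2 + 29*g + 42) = (g^2 + 4*g + 3)/(g^2 - 13*g + 42)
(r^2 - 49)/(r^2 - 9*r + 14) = (r + 7)/(r - 2)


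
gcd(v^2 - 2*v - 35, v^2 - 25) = v + 5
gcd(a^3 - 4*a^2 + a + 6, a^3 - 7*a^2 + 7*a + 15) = a^2 - 2*a - 3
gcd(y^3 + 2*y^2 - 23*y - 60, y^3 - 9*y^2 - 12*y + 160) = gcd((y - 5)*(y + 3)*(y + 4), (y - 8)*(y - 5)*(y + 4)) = y^2 - y - 20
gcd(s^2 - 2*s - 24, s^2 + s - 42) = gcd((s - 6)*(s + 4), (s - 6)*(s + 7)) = s - 6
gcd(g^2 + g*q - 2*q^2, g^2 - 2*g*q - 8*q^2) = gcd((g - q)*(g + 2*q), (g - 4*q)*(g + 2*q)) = g + 2*q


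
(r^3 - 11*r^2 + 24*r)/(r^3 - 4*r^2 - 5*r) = (-r^2 + 11*r - 24)/(-r^2 + 4*r + 5)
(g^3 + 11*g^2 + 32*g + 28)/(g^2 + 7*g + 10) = (g^2 + 9*g + 14)/(g + 5)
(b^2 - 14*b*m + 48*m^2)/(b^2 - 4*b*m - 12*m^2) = (b - 8*m)/(b + 2*m)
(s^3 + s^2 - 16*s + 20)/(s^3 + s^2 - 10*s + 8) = (s^2 + 3*s - 10)/(s^2 + 3*s - 4)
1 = 1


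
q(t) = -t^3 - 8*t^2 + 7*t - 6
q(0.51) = -4.64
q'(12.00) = -617.00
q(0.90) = -6.91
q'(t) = -3*t^2 - 16*t + 7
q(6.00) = -468.00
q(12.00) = -2802.00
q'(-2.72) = 28.32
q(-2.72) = -64.10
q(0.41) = -4.54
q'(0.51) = -1.94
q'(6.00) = -197.00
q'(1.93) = -35.05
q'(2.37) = -47.77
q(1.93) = -29.48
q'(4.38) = -120.63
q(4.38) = -212.84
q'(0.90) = -9.83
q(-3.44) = -84.04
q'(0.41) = -0.06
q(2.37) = -47.66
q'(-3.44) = 26.54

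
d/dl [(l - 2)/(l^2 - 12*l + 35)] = (l^2 - 12*l - 2*(l - 6)*(l - 2) + 35)/(l^2 - 12*l + 35)^2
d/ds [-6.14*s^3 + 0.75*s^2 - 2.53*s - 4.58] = -18.42*s^2 + 1.5*s - 2.53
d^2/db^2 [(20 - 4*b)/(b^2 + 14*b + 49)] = 8*(29 - b)/(b^4 + 28*b^3 + 294*b^2 + 1372*b + 2401)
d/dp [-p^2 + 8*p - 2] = 8 - 2*p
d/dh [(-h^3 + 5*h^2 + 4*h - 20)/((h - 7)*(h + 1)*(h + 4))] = 3*(-h^4 + 18*h^3 - h^2 - 120*h - 244)/(h^6 - 4*h^5 - 58*h^4 + 68*h^3 + 1073*h^2 + 1736*h + 784)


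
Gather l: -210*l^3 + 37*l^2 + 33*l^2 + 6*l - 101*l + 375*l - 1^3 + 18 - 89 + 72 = -210*l^3 + 70*l^2 + 280*l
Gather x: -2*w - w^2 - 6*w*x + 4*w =-w^2 - 6*w*x + 2*w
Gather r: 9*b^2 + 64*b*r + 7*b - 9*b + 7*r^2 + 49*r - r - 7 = 9*b^2 - 2*b + 7*r^2 + r*(64*b + 48) - 7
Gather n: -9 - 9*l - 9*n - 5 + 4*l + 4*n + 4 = -5*l - 5*n - 10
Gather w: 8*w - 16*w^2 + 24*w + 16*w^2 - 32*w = 0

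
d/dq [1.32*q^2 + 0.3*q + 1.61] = 2.64*q + 0.3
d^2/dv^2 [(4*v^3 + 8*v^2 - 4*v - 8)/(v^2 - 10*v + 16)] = 8*(103*v^3 - 582*v^2 + 876*v + 184)/(v^6 - 30*v^5 + 348*v^4 - 1960*v^3 + 5568*v^2 - 7680*v + 4096)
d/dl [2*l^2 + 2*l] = 4*l + 2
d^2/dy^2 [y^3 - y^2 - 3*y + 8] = 6*y - 2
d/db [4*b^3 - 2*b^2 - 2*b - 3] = 12*b^2 - 4*b - 2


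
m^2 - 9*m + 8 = (m - 8)*(m - 1)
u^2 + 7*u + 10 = (u + 2)*(u + 5)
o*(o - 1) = o^2 - o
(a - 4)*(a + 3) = a^2 - a - 12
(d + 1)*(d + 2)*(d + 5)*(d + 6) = d^4 + 14*d^3 + 65*d^2 + 112*d + 60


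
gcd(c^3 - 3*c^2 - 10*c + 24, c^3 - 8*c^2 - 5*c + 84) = c^2 - c - 12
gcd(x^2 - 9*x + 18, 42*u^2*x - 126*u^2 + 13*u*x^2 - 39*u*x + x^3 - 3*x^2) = x - 3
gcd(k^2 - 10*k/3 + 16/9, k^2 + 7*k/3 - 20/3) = 1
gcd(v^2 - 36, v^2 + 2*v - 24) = v + 6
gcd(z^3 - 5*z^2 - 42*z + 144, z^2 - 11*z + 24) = z^2 - 11*z + 24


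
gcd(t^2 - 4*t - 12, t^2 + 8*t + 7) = 1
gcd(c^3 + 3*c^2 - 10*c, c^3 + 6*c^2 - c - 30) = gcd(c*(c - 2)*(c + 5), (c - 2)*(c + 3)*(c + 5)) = c^2 + 3*c - 10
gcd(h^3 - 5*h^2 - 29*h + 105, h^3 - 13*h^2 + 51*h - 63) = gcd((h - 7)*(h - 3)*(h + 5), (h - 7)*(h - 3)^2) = h^2 - 10*h + 21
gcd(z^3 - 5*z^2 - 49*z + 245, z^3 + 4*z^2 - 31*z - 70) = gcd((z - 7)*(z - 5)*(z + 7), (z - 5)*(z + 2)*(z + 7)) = z^2 + 2*z - 35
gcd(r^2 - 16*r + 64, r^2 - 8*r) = r - 8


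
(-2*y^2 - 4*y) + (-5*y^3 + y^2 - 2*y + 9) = -5*y^3 - y^2 - 6*y + 9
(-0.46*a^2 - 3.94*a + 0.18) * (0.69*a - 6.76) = -0.3174*a^3 + 0.391*a^2 + 26.7586*a - 1.2168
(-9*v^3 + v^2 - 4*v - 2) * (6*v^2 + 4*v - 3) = -54*v^5 - 30*v^4 + 7*v^3 - 31*v^2 + 4*v + 6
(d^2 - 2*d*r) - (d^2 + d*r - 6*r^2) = -3*d*r + 6*r^2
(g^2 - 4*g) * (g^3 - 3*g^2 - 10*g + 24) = g^5 - 7*g^4 + 2*g^3 + 64*g^2 - 96*g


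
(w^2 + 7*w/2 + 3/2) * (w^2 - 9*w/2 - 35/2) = w^4 - w^3 - 127*w^2/4 - 68*w - 105/4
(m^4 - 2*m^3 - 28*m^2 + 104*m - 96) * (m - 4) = m^5 - 6*m^4 - 20*m^3 + 216*m^2 - 512*m + 384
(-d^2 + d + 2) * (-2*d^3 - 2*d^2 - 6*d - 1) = 2*d^5 - 9*d^2 - 13*d - 2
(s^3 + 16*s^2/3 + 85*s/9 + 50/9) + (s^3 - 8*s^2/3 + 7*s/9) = 2*s^3 + 8*s^2/3 + 92*s/9 + 50/9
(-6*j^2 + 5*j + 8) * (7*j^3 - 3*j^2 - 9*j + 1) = -42*j^5 + 53*j^4 + 95*j^3 - 75*j^2 - 67*j + 8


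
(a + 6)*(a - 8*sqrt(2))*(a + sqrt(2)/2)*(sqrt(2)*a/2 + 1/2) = sqrt(2)*a^4/2 - 7*a^3 + 3*sqrt(2)*a^3 - 42*a^2 - 31*sqrt(2)*a^2/4 - 93*sqrt(2)*a/2 - 4*a - 24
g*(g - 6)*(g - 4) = g^3 - 10*g^2 + 24*g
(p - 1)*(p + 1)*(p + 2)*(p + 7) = p^4 + 9*p^3 + 13*p^2 - 9*p - 14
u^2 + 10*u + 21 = (u + 3)*(u + 7)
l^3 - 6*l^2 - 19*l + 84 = (l - 7)*(l - 3)*(l + 4)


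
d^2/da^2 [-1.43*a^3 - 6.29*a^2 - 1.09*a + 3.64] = -8.58*a - 12.58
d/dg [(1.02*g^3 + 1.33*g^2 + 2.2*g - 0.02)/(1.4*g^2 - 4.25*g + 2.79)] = (1.428*g^4 - 8.67*g^3 - 0.1951*g^2 + 7.4774*g + 6.053)/(1.96*g^4 - 11.9*g^3 + 25.8745*g^2 - 23.715*g + 7.7841)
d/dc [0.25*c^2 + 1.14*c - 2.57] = 0.5*c + 1.14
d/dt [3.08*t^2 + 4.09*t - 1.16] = 6.16*t + 4.09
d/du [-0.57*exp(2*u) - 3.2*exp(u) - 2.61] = (-1.14*exp(u) - 3.2)*exp(u)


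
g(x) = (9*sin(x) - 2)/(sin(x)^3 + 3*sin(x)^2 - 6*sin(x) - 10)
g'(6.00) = -1.56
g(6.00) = 0.56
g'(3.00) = 0.86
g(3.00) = 0.07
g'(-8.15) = 5.97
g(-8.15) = 4.44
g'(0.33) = -0.71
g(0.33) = -0.08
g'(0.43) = -0.65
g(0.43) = -0.15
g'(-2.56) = 2.63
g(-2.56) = 1.16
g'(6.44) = -0.84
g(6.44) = 0.05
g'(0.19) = -0.81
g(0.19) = 0.03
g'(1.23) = -0.28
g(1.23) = -0.53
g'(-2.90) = 1.45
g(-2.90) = 0.49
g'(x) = (9*sin(x) - 2)*(-3*sin(x)^2*cos(x) - 6*sin(x)*cos(x) + 6*cos(x))/(sin(x)^3 + 3*sin(x)^2 - 6*sin(x) - 10)^2 + 9*cos(x)/(sin(x)^3 + 3*sin(x)^2 - 6*sin(x) - 10) = 3*(-6*sin(x)^3 - 7*sin(x)^2 + 4*sin(x) - 34)*cos(x)/(sin(x)^3 + 3*sin(x)^2 - 6*sin(x) - 10)^2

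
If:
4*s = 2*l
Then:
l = 2*s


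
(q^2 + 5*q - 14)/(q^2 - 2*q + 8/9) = 9*(q^2 + 5*q - 14)/(9*q^2 - 18*q + 8)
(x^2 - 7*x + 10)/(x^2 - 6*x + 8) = (x - 5)/(x - 4)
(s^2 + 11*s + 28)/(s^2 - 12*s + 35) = (s^2 + 11*s + 28)/(s^2 - 12*s + 35)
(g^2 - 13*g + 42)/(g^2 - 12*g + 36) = (g - 7)/(g - 6)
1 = 1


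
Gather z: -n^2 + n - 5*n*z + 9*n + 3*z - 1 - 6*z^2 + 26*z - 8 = -n^2 + 10*n - 6*z^2 + z*(29 - 5*n) - 9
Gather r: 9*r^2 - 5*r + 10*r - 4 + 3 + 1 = 9*r^2 + 5*r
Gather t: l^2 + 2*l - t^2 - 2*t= l^2 + 2*l - t^2 - 2*t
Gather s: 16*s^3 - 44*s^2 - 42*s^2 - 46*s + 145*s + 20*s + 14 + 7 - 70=16*s^3 - 86*s^2 + 119*s - 49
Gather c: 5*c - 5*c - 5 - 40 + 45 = 0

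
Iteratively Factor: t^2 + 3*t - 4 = (t + 4)*(t - 1)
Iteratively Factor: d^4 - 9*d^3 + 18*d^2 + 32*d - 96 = (d - 4)*(d^3 - 5*d^2 - 2*d + 24) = (d - 4)*(d + 2)*(d^2 - 7*d + 12) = (d - 4)^2*(d + 2)*(d - 3)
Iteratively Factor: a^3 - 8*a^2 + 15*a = (a)*(a^2 - 8*a + 15) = a*(a - 3)*(a - 5)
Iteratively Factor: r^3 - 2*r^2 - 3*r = (r - 3)*(r^2 + r) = (r - 3)*(r + 1)*(r)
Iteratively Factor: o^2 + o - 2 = (o + 2)*(o - 1)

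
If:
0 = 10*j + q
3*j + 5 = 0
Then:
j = -5/3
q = 50/3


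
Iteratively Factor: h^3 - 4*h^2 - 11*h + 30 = (h + 3)*(h^2 - 7*h + 10) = (h - 5)*(h + 3)*(h - 2)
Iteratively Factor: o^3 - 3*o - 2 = (o - 2)*(o^2 + 2*o + 1) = (o - 2)*(o + 1)*(o + 1)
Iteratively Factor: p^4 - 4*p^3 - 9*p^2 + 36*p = (p - 4)*(p^3 - 9*p) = (p - 4)*(p - 3)*(p^2 + 3*p) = p*(p - 4)*(p - 3)*(p + 3)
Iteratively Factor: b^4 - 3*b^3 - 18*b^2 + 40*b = (b - 2)*(b^3 - b^2 - 20*b) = b*(b - 2)*(b^2 - b - 20) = b*(b - 5)*(b - 2)*(b + 4)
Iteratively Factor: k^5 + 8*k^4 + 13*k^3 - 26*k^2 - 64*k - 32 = (k + 4)*(k^4 + 4*k^3 - 3*k^2 - 14*k - 8) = (k + 1)*(k + 4)*(k^3 + 3*k^2 - 6*k - 8) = (k + 1)^2*(k + 4)*(k^2 + 2*k - 8) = (k - 2)*(k + 1)^2*(k + 4)*(k + 4)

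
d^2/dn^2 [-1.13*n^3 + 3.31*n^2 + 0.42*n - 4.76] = 6.62 - 6.78*n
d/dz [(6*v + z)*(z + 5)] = 6*v + 2*z + 5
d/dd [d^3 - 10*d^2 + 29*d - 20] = 3*d^2 - 20*d + 29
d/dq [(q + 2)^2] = 2*q + 4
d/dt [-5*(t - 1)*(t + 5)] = -10*t - 20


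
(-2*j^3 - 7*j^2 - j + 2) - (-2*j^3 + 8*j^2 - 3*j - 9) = -15*j^2 + 2*j + 11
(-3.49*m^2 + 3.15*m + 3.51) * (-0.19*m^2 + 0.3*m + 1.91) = 0.6631*m^4 - 1.6455*m^3 - 6.3878*m^2 + 7.0695*m + 6.7041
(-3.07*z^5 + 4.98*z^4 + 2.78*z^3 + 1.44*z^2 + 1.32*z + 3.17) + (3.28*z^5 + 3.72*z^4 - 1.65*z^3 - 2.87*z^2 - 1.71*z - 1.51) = 0.21*z^5 + 8.7*z^4 + 1.13*z^3 - 1.43*z^2 - 0.39*z + 1.66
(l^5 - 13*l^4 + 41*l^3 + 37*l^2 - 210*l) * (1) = l^5 - 13*l^4 + 41*l^3 + 37*l^2 - 210*l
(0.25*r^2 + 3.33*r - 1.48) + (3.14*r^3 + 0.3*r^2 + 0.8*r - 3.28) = 3.14*r^3 + 0.55*r^2 + 4.13*r - 4.76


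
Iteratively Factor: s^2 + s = (s)*(s + 1)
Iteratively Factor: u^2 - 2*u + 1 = (u - 1)*(u - 1)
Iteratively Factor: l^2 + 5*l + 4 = (l + 1)*(l + 4)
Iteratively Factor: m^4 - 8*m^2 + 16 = (m + 2)*(m^3 - 2*m^2 - 4*m + 8) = (m - 2)*(m + 2)*(m^2 - 4) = (m - 2)^2*(m + 2)*(m + 2)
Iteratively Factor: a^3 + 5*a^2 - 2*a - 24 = (a + 3)*(a^2 + 2*a - 8) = (a + 3)*(a + 4)*(a - 2)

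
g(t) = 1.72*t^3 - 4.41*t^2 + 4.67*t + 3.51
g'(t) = 5.16*t^2 - 8.82*t + 4.67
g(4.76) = 111.32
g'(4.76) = 79.60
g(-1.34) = -14.80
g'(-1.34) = 25.75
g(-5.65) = -473.88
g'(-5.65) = 219.22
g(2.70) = 17.82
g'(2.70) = 18.47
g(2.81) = 19.97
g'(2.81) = 20.63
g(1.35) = 6.01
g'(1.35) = 2.17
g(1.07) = 5.56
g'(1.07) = 1.14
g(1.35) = 6.01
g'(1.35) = 2.17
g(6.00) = 244.29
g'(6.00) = 137.51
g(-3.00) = -96.63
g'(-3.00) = 77.57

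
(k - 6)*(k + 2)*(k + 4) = k^3 - 28*k - 48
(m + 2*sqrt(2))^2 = m^2 + 4*sqrt(2)*m + 8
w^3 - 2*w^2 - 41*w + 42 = (w - 7)*(w - 1)*(w + 6)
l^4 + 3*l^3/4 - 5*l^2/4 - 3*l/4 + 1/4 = (l - 1)*(l - 1/4)*(l + 1)^2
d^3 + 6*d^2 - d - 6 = (d - 1)*(d + 1)*(d + 6)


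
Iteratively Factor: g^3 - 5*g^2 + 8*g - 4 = (g - 2)*(g^2 - 3*g + 2) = (g - 2)^2*(g - 1)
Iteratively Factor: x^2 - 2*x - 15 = (x - 5)*(x + 3)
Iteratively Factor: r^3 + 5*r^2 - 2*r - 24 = (r + 4)*(r^2 + r - 6) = (r - 2)*(r + 4)*(r + 3)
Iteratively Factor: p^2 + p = (p + 1)*(p)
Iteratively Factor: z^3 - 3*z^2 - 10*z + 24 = (z - 4)*(z^2 + z - 6) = (z - 4)*(z - 2)*(z + 3)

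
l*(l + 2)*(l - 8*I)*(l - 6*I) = l^4 + 2*l^3 - 14*I*l^3 - 48*l^2 - 28*I*l^2 - 96*l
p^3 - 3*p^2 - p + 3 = (p - 3)*(p - 1)*(p + 1)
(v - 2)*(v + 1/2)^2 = v^3 - v^2 - 7*v/4 - 1/2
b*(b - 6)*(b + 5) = b^3 - b^2 - 30*b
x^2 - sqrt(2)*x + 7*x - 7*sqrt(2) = (x + 7)*(x - sqrt(2))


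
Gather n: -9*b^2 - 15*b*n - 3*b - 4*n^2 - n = -9*b^2 - 3*b - 4*n^2 + n*(-15*b - 1)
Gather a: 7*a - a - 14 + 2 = 6*a - 12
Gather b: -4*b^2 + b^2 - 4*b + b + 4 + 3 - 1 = -3*b^2 - 3*b + 6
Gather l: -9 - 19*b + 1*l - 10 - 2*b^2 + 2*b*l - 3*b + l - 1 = -2*b^2 - 22*b + l*(2*b + 2) - 20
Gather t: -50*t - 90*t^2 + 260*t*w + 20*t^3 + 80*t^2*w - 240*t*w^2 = 20*t^3 + t^2*(80*w - 90) + t*(-240*w^2 + 260*w - 50)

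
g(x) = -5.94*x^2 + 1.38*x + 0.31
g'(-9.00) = 108.30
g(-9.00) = -493.25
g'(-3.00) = 37.02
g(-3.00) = -57.29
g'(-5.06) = 61.49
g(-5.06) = -158.76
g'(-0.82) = 11.12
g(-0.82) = -4.82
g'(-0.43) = 6.49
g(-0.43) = -1.38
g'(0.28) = -1.95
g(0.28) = 0.23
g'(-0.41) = 6.25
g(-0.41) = -1.25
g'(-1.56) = 19.91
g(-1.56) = -16.30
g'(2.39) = -27.01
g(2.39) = -30.32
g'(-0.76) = 10.41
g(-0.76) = -4.17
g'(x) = 1.38 - 11.88*x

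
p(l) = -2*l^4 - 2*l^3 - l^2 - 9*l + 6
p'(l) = -8*l^3 - 6*l^2 - 2*l - 9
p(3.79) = -564.01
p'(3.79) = -538.28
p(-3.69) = -244.72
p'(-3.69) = 318.63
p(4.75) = -1291.79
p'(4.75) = -1011.25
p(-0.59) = 11.13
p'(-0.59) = -8.27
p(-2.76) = -50.78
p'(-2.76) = 119.01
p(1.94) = -58.16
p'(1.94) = -93.87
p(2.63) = -156.66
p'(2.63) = -201.29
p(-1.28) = 14.71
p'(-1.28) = 0.51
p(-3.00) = -84.00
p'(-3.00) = 159.00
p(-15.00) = -94584.00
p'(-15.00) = 25671.00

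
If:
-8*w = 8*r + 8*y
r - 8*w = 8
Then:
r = 8/9 - 8*y/9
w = -y/9 - 8/9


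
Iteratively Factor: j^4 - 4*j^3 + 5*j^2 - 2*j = (j)*(j^3 - 4*j^2 + 5*j - 2) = j*(j - 1)*(j^2 - 3*j + 2) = j*(j - 1)^2*(j - 2)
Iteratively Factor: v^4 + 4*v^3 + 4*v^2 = (v + 2)*(v^3 + 2*v^2) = (v + 2)^2*(v^2) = v*(v + 2)^2*(v)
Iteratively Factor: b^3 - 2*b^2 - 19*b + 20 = (b - 1)*(b^2 - b - 20) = (b - 1)*(b + 4)*(b - 5)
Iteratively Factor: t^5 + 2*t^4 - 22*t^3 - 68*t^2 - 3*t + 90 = (t - 5)*(t^4 + 7*t^3 + 13*t^2 - 3*t - 18) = (t - 5)*(t + 2)*(t^3 + 5*t^2 + 3*t - 9) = (t - 5)*(t - 1)*(t + 2)*(t^2 + 6*t + 9) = (t - 5)*(t - 1)*(t + 2)*(t + 3)*(t + 3)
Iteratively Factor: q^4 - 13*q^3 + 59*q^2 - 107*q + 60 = (q - 1)*(q^3 - 12*q^2 + 47*q - 60) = (q - 3)*(q - 1)*(q^2 - 9*q + 20) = (q - 5)*(q - 3)*(q - 1)*(q - 4)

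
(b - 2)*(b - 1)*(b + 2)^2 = b^4 + b^3 - 6*b^2 - 4*b + 8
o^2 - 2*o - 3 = (o - 3)*(o + 1)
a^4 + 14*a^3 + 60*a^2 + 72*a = a*(a + 2)*(a + 6)^2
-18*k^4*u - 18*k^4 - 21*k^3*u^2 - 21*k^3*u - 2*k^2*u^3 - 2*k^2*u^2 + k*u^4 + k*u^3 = (-6*k + u)*(k + u)*(3*k + u)*(k*u + k)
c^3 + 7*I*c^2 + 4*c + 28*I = (c - 2*I)*(c + 2*I)*(c + 7*I)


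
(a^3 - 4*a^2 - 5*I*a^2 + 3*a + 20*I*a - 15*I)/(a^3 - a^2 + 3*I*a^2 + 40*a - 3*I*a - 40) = (a - 3)/(a + 8*I)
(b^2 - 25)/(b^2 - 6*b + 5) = (b + 5)/(b - 1)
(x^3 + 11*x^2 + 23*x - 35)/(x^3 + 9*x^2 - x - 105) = (x - 1)/(x - 3)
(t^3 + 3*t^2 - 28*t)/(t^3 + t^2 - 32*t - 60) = t*(t^2 + 3*t - 28)/(t^3 + t^2 - 32*t - 60)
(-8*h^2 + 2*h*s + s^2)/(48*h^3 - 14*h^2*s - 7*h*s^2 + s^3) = (4*h + s)/(-24*h^2 - 5*h*s + s^2)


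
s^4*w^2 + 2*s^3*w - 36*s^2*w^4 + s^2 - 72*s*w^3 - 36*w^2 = (s - 6*w)*(s + 6*w)*(s*w + 1)^2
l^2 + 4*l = l*(l + 4)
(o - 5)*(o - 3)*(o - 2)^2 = o^4 - 12*o^3 + 51*o^2 - 92*o + 60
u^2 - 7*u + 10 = (u - 5)*(u - 2)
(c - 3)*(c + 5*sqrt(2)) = c^2 - 3*c + 5*sqrt(2)*c - 15*sqrt(2)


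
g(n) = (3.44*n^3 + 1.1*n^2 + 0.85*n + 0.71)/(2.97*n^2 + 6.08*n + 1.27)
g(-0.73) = 0.42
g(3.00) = 2.29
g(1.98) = 1.34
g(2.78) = 2.08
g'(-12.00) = 1.12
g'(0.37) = 0.06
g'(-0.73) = -2.53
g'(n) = (-5.94*n - 6.08)*(3.44*n^3 + 1.1*n^2 + 0.85*n + 0.71)/(2.97*n^2 + 6.08*n + 1.27)^2 + (10.32*n^2 + 2.2*n + 0.85)/(2.97*n^2 + 6.08*n + 1.27) = (10.2168*n^4 + 41.8304*n^3 + 17.2699*n^2 - 1.4234*n - 3.2373)/(8.8209*n^4 + 36.1152*n^3 + 44.5102*n^2 + 15.4432*n + 1.6129)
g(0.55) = 0.38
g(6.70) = 6.22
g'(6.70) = 1.10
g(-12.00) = -16.28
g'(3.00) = 0.98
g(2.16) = 1.50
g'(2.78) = 0.97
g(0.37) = 0.34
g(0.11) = 0.42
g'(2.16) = 0.90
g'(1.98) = 0.87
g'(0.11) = -0.80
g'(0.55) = 0.30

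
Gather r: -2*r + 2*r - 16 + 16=0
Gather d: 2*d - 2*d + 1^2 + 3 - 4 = 0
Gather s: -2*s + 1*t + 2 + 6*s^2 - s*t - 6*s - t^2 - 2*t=6*s^2 + s*(-t - 8) - t^2 - t + 2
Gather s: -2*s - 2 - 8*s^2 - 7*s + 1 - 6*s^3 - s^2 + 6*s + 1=-6*s^3 - 9*s^2 - 3*s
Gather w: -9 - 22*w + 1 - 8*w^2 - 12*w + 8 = -8*w^2 - 34*w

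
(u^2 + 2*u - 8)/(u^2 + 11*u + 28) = (u - 2)/(u + 7)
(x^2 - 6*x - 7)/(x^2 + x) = (x - 7)/x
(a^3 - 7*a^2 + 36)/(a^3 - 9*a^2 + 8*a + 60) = (a - 3)/(a - 5)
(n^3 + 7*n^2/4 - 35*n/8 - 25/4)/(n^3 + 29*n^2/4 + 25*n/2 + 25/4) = (n^2 + n/2 - 5)/(n^2 + 6*n + 5)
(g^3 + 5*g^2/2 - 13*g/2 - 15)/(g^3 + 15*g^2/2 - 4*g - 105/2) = (g + 2)/(g + 7)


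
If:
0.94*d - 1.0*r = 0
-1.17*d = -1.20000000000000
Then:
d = 1.03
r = 0.96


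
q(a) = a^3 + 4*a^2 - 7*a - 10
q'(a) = 3*a^2 + 8*a - 7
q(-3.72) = 19.91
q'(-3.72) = 4.76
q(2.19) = 4.36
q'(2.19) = 24.91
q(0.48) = -12.33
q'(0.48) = -2.47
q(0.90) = -12.33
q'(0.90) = 2.63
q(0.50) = -12.38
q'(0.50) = -2.25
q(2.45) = 11.57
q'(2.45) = 30.61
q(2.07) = 1.52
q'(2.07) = 22.41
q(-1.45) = 5.51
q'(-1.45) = -12.29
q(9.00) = 980.00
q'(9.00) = 308.00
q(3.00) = 32.00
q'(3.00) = 44.00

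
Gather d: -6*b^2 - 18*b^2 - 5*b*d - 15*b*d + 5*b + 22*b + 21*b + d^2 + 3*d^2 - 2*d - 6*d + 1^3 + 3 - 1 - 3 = -24*b^2 + 48*b + 4*d^2 + d*(-20*b - 8)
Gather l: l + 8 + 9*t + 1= l + 9*t + 9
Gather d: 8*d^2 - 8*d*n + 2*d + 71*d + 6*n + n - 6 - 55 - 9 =8*d^2 + d*(73 - 8*n) + 7*n - 70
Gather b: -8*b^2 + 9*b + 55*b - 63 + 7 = -8*b^2 + 64*b - 56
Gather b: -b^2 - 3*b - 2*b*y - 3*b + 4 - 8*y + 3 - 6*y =-b^2 + b*(-2*y - 6) - 14*y + 7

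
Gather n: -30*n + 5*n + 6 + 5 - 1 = 10 - 25*n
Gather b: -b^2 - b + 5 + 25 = -b^2 - b + 30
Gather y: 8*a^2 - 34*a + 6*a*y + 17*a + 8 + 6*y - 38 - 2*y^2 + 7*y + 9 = 8*a^2 - 17*a - 2*y^2 + y*(6*a + 13) - 21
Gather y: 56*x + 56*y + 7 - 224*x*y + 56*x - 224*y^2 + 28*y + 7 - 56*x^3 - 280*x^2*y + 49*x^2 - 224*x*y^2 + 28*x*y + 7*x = -56*x^3 + 49*x^2 + 119*x + y^2*(-224*x - 224) + y*(-280*x^2 - 196*x + 84) + 14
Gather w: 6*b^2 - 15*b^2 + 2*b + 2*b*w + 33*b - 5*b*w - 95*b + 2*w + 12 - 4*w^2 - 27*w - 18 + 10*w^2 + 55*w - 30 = -9*b^2 - 60*b + 6*w^2 + w*(30 - 3*b) - 36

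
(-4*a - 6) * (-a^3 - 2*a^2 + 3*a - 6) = 4*a^4 + 14*a^3 + 6*a + 36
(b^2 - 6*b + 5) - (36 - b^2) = 2*b^2 - 6*b - 31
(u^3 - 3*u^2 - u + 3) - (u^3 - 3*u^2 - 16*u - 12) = 15*u + 15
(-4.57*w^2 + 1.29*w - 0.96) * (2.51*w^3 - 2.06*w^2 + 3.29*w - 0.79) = -11.4707*w^5 + 12.6521*w^4 - 20.1023*w^3 + 9.832*w^2 - 4.1775*w + 0.7584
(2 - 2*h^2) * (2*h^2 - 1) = -4*h^4 + 6*h^2 - 2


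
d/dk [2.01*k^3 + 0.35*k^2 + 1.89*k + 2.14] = 6.03*k^2 + 0.7*k + 1.89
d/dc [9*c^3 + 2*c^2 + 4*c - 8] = 27*c^2 + 4*c + 4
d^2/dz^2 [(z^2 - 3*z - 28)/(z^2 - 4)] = 6*(-z^3 - 24*z^2 - 12*z - 32)/(z^6 - 12*z^4 + 48*z^2 - 64)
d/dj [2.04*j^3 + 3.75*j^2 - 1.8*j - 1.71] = 6.12*j^2 + 7.5*j - 1.8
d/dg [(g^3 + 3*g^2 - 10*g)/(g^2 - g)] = (g^2 - 2*g + 7)/(g^2 - 2*g + 1)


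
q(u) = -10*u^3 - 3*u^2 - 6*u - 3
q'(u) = -30*u^2 - 6*u - 6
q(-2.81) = 212.05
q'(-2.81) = -226.02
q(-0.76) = 4.22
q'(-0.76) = -18.77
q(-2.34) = 122.74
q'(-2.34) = -156.23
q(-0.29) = -1.27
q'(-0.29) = -6.78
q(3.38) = -443.70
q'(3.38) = -369.01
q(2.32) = -157.94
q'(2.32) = -181.39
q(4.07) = -751.31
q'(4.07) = -527.37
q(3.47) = -477.76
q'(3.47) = -388.05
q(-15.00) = 33162.00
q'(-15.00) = -6666.00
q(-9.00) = 7098.00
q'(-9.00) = -2382.00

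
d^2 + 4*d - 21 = (d - 3)*(d + 7)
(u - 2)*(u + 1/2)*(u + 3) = u^3 + 3*u^2/2 - 11*u/2 - 3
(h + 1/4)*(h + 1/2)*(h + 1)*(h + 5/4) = h^4 + 3*h^3 + 49*h^2/16 + 39*h/32 + 5/32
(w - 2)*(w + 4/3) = w^2 - 2*w/3 - 8/3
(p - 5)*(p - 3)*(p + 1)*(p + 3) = p^4 - 4*p^3 - 14*p^2 + 36*p + 45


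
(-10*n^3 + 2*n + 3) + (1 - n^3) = -11*n^3 + 2*n + 4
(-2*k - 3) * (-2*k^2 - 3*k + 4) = 4*k^3 + 12*k^2 + k - 12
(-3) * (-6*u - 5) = 18*u + 15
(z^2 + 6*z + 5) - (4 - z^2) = 2*z^2 + 6*z + 1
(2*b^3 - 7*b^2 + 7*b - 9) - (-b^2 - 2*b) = 2*b^3 - 6*b^2 + 9*b - 9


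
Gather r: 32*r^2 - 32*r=32*r^2 - 32*r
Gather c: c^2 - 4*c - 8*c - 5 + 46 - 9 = c^2 - 12*c + 32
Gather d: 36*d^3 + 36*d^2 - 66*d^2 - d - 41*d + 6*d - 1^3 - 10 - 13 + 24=36*d^3 - 30*d^2 - 36*d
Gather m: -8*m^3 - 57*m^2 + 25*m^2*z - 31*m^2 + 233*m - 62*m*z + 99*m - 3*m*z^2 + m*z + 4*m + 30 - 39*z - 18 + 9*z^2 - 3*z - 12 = -8*m^3 + m^2*(25*z - 88) + m*(-3*z^2 - 61*z + 336) + 9*z^2 - 42*z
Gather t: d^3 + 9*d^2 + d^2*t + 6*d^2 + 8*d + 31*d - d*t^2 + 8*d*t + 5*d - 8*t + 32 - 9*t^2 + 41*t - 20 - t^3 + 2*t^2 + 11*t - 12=d^3 + 15*d^2 + 44*d - t^3 + t^2*(-d - 7) + t*(d^2 + 8*d + 44)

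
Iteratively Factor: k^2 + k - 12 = (k + 4)*(k - 3)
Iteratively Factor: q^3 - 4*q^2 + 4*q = (q - 2)*(q^2 - 2*q) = (q - 2)^2*(q)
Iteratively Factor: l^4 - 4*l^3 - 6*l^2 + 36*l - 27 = (l - 3)*(l^3 - l^2 - 9*l + 9) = (l - 3)*(l - 1)*(l^2 - 9) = (l - 3)*(l - 1)*(l + 3)*(l - 3)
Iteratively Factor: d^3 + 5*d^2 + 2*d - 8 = (d - 1)*(d^2 + 6*d + 8) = (d - 1)*(d + 4)*(d + 2)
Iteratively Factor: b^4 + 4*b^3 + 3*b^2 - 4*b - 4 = (b + 2)*(b^3 + 2*b^2 - b - 2) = (b + 1)*(b + 2)*(b^2 + b - 2) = (b - 1)*(b + 1)*(b + 2)*(b + 2)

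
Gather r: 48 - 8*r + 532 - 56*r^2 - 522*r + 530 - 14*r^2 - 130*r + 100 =-70*r^2 - 660*r + 1210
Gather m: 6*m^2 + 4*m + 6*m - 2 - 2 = 6*m^2 + 10*m - 4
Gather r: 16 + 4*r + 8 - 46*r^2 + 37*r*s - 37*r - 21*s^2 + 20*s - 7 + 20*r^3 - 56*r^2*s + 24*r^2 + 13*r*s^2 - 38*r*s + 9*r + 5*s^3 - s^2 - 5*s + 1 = 20*r^3 + r^2*(-56*s - 22) + r*(13*s^2 - s - 24) + 5*s^3 - 22*s^2 + 15*s + 18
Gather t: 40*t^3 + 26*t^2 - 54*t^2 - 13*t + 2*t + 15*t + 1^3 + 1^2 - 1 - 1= 40*t^3 - 28*t^2 + 4*t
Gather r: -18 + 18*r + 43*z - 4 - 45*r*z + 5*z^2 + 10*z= r*(18 - 45*z) + 5*z^2 + 53*z - 22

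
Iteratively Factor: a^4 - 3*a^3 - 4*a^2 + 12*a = (a + 2)*(a^3 - 5*a^2 + 6*a) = (a - 3)*(a + 2)*(a^2 - 2*a) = (a - 3)*(a - 2)*(a + 2)*(a)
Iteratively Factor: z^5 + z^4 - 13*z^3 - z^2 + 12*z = (z + 4)*(z^4 - 3*z^3 - z^2 + 3*z) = (z + 1)*(z + 4)*(z^3 - 4*z^2 + 3*z) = z*(z + 1)*(z + 4)*(z^2 - 4*z + 3) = z*(z - 1)*(z + 1)*(z + 4)*(z - 3)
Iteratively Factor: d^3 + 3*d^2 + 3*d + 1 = (d + 1)*(d^2 + 2*d + 1) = (d + 1)^2*(d + 1)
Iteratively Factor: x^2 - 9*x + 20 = (x - 4)*(x - 5)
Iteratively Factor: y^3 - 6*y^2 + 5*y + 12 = (y + 1)*(y^2 - 7*y + 12) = (y - 3)*(y + 1)*(y - 4)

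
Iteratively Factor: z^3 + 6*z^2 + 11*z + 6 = (z + 2)*(z^2 + 4*z + 3) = (z + 2)*(z + 3)*(z + 1)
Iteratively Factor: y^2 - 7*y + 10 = (y - 5)*(y - 2)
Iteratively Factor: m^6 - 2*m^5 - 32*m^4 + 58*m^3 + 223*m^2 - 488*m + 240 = (m + 4)*(m^5 - 6*m^4 - 8*m^3 + 90*m^2 - 137*m + 60) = (m - 3)*(m + 4)*(m^4 - 3*m^3 - 17*m^2 + 39*m - 20) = (m - 3)*(m - 1)*(m + 4)*(m^3 - 2*m^2 - 19*m + 20) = (m - 3)*(m - 1)*(m + 4)^2*(m^2 - 6*m + 5) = (m - 3)*(m - 1)^2*(m + 4)^2*(m - 5)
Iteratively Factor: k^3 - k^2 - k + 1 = (k - 1)*(k^2 - 1) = (k - 1)^2*(k + 1)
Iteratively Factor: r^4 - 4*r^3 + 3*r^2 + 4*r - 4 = (r - 2)*(r^3 - 2*r^2 - r + 2) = (r - 2)*(r - 1)*(r^2 - r - 2) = (r - 2)*(r - 1)*(r + 1)*(r - 2)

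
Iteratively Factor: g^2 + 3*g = (g + 3)*(g)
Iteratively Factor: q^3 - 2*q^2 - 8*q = (q)*(q^2 - 2*q - 8) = q*(q + 2)*(q - 4)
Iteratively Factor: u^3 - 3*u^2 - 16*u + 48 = (u - 3)*(u^2 - 16) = (u - 4)*(u - 3)*(u + 4)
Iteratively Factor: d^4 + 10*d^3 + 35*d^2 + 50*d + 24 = (d + 3)*(d^3 + 7*d^2 + 14*d + 8) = (d + 3)*(d + 4)*(d^2 + 3*d + 2) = (d + 1)*(d + 3)*(d + 4)*(d + 2)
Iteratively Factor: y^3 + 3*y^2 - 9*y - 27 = (y - 3)*(y^2 + 6*y + 9) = (y - 3)*(y + 3)*(y + 3)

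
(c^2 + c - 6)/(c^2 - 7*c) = (c^2 + c - 6)/(c*(c - 7))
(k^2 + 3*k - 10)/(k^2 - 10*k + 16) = (k + 5)/(k - 8)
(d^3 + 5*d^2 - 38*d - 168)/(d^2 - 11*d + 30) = (d^2 + 11*d + 28)/(d - 5)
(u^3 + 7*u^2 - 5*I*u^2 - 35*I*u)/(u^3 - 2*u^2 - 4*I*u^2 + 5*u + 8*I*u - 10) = u*(u + 7)/(u^2 + u*(-2 + I) - 2*I)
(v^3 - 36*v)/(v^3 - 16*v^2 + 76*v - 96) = v*(v + 6)/(v^2 - 10*v + 16)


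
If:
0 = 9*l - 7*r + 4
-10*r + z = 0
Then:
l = 7*z/90 - 4/9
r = z/10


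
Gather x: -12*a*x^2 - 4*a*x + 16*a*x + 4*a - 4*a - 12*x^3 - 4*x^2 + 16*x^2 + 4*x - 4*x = 12*a*x - 12*x^3 + x^2*(12 - 12*a)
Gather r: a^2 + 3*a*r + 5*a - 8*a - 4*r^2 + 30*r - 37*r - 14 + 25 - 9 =a^2 - 3*a - 4*r^2 + r*(3*a - 7) + 2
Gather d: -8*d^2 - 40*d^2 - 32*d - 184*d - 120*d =-48*d^2 - 336*d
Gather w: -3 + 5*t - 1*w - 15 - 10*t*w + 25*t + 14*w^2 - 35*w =30*t + 14*w^2 + w*(-10*t - 36) - 18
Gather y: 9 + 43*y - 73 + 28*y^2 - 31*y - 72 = 28*y^2 + 12*y - 136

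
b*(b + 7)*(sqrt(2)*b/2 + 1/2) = sqrt(2)*b^3/2 + b^2/2 + 7*sqrt(2)*b^2/2 + 7*b/2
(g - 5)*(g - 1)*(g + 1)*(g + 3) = g^4 - 2*g^3 - 16*g^2 + 2*g + 15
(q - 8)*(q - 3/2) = q^2 - 19*q/2 + 12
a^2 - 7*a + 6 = (a - 6)*(a - 1)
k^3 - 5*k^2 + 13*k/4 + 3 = (k - 4)*(k - 3/2)*(k + 1/2)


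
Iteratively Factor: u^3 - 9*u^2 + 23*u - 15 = (u - 3)*(u^2 - 6*u + 5) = (u - 3)*(u - 1)*(u - 5)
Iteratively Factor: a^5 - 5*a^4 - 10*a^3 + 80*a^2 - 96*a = (a - 4)*(a^4 - a^3 - 14*a^2 + 24*a) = (a - 4)*(a - 2)*(a^3 + a^2 - 12*a) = (a - 4)*(a - 2)*(a + 4)*(a^2 - 3*a) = a*(a - 4)*(a - 2)*(a + 4)*(a - 3)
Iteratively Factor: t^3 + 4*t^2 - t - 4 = (t - 1)*(t^2 + 5*t + 4) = (t - 1)*(t + 4)*(t + 1)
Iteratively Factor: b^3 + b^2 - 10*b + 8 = (b + 4)*(b^2 - 3*b + 2) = (b - 2)*(b + 4)*(b - 1)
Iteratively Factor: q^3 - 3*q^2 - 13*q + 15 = (q - 1)*(q^2 - 2*q - 15) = (q - 1)*(q + 3)*(q - 5)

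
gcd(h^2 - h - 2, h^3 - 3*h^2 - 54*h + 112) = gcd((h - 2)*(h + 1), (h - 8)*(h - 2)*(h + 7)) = h - 2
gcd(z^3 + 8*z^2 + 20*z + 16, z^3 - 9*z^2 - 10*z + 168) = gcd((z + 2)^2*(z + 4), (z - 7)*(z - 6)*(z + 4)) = z + 4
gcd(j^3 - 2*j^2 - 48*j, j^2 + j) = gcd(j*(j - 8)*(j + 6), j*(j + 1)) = j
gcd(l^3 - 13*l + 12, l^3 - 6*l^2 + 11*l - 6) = l^2 - 4*l + 3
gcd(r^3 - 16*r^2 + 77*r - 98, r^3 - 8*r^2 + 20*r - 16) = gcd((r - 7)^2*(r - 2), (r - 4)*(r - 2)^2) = r - 2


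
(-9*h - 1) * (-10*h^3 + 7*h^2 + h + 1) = 90*h^4 - 53*h^3 - 16*h^2 - 10*h - 1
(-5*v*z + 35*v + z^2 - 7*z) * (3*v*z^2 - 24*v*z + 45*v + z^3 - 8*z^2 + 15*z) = -15*v^2*z^3 + 225*v^2*z^2 - 1065*v^2*z + 1575*v^2 - 2*v*z^4 + 30*v*z^3 - 142*v*z^2 + 210*v*z + z^5 - 15*z^4 + 71*z^3 - 105*z^2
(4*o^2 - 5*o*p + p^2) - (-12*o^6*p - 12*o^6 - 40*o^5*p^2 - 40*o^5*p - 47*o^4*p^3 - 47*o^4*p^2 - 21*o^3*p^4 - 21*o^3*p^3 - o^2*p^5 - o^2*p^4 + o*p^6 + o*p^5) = 12*o^6*p + 12*o^6 + 40*o^5*p^2 + 40*o^5*p + 47*o^4*p^3 + 47*o^4*p^2 + 21*o^3*p^4 + 21*o^3*p^3 + o^2*p^5 + o^2*p^4 + 4*o^2 - o*p^6 - o*p^5 - 5*o*p + p^2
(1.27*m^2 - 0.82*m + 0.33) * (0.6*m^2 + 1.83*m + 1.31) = 0.762*m^4 + 1.8321*m^3 + 0.3611*m^2 - 0.4703*m + 0.4323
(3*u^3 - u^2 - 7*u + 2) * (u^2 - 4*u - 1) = 3*u^5 - 13*u^4 - 6*u^3 + 31*u^2 - u - 2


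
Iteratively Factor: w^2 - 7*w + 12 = (w - 4)*(w - 3)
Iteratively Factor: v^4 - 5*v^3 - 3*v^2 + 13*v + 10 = (v + 1)*(v^3 - 6*v^2 + 3*v + 10) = (v - 2)*(v + 1)*(v^2 - 4*v - 5) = (v - 5)*(v - 2)*(v + 1)*(v + 1)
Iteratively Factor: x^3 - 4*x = (x - 2)*(x^2 + 2*x) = (x - 2)*(x + 2)*(x)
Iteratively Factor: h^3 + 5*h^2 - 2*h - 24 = (h - 2)*(h^2 + 7*h + 12) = (h - 2)*(h + 4)*(h + 3)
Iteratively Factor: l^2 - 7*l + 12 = (l - 4)*(l - 3)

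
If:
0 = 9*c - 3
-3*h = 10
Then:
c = 1/3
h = -10/3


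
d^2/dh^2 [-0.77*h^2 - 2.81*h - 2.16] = -1.54000000000000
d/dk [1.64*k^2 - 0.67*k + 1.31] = 3.28*k - 0.67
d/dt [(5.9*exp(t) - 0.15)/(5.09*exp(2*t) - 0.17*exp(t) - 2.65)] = (-30.031*exp(2*t) + 1.527*exp(t) - 15.6605)*exp(t)/(25.9081*exp(4*t) - 1.7306*exp(3*t) - 26.9481*exp(2*t) + 0.901*exp(t) + 7.0225)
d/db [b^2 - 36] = 2*b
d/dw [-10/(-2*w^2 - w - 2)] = 10*(-4*w - 1)/(2*w^2 + w + 2)^2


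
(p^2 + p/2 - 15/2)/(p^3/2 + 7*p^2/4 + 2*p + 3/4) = 2*(2*p^2 + p - 15)/(2*p^3 + 7*p^2 + 8*p + 3)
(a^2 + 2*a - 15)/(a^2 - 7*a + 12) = (a + 5)/(a - 4)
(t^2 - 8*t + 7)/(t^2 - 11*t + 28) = (t - 1)/(t - 4)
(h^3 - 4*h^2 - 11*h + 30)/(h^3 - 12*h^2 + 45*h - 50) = (h + 3)/(h - 5)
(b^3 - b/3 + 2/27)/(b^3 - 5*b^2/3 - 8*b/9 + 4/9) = (b - 1/3)/(b - 2)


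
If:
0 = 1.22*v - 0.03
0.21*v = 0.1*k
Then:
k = 0.05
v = 0.02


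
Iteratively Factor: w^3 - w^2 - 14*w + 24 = (w - 3)*(w^2 + 2*w - 8) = (w - 3)*(w + 4)*(w - 2)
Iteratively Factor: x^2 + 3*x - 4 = (x - 1)*(x + 4)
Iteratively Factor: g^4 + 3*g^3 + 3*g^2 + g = (g + 1)*(g^3 + 2*g^2 + g) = (g + 1)^2*(g^2 + g) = g*(g + 1)^2*(g + 1)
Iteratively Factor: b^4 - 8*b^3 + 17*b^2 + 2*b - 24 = (b - 3)*(b^3 - 5*b^2 + 2*b + 8) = (b - 3)*(b + 1)*(b^2 - 6*b + 8) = (b - 4)*(b - 3)*(b + 1)*(b - 2)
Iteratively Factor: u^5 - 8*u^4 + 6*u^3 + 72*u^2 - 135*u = (u)*(u^4 - 8*u^3 + 6*u^2 + 72*u - 135) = u*(u - 3)*(u^3 - 5*u^2 - 9*u + 45) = u*(u - 3)*(u + 3)*(u^2 - 8*u + 15) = u*(u - 3)^2*(u + 3)*(u - 5)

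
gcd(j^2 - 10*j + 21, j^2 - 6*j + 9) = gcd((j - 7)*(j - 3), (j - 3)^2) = j - 3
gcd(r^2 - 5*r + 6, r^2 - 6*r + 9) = r - 3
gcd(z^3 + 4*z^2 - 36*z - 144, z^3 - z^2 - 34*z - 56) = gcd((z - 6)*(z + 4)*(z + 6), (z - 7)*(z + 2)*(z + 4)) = z + 4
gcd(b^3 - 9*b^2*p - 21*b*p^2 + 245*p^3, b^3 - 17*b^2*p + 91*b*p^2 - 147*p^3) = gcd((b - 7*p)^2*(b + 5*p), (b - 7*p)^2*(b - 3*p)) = b^2 - 14*b*p + 49*p^2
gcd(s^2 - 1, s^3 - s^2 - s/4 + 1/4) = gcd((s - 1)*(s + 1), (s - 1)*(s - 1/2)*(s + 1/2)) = s - 1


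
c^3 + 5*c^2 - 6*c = c*(c - 1)*(c + 6)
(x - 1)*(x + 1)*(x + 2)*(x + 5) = x^4 + 7*x^3 + 9*x^2 - 7*x - 10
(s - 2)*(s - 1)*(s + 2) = s^3 - s^2 - 4*s + 4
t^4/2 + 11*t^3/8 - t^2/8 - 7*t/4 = t*(t/2 + 1)*(t - 1)*(t + 7/4)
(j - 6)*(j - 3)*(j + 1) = j^3 - 8*j^2 + 9*j + 18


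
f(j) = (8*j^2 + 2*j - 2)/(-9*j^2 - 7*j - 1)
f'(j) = (16*j + 2)/(-9*j^2 - 7*j - 1) + (18*j + 7)*(8*j^2 + 2*j - 2)/(-9*j^2 - 7*j - 1)^2 = 2*(-19*j^2 - 26*j - 8)/(81*j^4 + 126*j^3 + 67*j^2 + 14*j + 1)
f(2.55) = -0.71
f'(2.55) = -0.07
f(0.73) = -0.34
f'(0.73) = -0.62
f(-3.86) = -1.01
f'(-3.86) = -0.03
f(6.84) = -0.82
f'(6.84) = -0.01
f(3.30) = -0.75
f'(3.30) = -0.04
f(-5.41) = -0.98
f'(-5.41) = -0.02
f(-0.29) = -6.98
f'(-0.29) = -55.18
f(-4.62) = -0.99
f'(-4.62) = -0.02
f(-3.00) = -1.05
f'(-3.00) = -0.05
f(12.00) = -0.85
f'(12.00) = 0.00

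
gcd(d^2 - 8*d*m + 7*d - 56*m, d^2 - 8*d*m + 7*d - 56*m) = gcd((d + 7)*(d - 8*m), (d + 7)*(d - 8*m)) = d^2 - 8*d*m + 7*d - 56*m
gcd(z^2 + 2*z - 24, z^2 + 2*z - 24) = z^2 + 2*z - 24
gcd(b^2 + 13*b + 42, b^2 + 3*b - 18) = b + 6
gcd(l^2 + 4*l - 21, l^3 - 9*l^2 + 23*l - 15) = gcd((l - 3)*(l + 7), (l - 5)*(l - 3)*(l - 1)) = l - 3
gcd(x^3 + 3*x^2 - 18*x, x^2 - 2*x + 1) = 1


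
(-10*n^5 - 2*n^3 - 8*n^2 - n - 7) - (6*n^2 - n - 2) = -10*n^5 - 2*n^3 - 14*n^2 - 5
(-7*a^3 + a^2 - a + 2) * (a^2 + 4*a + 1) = -7*a^5 - 27*a^4 - 4*a^3 - a^2 + 7*a + 2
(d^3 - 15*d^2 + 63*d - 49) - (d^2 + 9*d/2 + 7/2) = d^3 - 16*d^2 + 117*d/2 - 105/2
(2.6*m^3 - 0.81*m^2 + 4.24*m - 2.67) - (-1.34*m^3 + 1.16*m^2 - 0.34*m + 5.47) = 3.94*m^3 - 1.97*m^2 + 4.58*m - 8.14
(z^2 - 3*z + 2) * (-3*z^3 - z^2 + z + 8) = -3*z^5 + 8*z^4 - 2*z^3 + 3*z^2 - 22*z + 16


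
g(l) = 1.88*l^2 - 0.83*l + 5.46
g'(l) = 3.76*l - 0.83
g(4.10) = 33.66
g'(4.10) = 14.59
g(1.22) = 7.25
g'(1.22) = 3.76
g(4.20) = 35.14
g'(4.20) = 14.96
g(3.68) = 27.87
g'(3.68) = 13.01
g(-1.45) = 10.62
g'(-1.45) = -6.28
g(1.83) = 10.24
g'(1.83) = 6.05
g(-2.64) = 20.75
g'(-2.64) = -10.76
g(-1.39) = 10.25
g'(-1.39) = -6.06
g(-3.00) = 24.87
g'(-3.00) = -12.11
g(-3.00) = 24.87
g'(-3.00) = -12.11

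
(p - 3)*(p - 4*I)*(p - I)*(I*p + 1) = I*p^4 + 6*p^3 - 3*I*p^3 - 18*p^2 - 9*I*p^2 - 4*p + 27*I*p + 12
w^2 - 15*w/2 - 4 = (w - 8)*(w + 1/2)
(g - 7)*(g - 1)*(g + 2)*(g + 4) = g^4 - 2*g^3 - 33*g^2 - 22*g + 56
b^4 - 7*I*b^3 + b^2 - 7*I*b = b*(b - 7*I)*(b - I)*(b + I)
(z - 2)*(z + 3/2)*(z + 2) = z^3 + 3*z^2/2 - 4*z - 6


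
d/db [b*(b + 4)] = 2*b + 4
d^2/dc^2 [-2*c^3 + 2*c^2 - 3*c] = 4 - 12*c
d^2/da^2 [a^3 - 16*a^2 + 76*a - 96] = 6*a - 32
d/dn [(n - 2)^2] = 2*n - 4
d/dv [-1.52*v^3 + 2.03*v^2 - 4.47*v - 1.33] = -4.56*v^2 + 4.06*v - 4.47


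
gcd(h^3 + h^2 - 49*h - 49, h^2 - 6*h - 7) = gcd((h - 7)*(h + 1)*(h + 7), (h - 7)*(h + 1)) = h^2 - 6*h - 7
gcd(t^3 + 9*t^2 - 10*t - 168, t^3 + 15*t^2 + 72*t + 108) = t + 6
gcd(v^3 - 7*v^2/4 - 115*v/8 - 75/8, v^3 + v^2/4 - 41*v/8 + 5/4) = v + 5/2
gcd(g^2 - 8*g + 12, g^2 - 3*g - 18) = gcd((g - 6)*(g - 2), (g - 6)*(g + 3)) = g - 6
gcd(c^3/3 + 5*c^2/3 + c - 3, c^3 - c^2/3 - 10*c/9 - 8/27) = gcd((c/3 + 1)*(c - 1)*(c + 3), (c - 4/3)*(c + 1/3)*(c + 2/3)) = 1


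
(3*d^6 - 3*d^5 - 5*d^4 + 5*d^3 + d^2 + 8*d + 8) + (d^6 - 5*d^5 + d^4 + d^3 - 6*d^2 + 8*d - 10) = 4*d^6 - 8*d^5 - 4*d^4 + 6*d^3 - 5*d^2 + 16*d - 2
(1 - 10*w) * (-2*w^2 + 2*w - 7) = 20*w^3 - 22*w^2 + 72*w - 7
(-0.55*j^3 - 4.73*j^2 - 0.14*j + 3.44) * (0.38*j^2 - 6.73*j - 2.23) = -0.209*j^5 + 1.9041*j^4 + 33.0062*j^3 + 12.7973*j^2 - 22.839*j - 7.6712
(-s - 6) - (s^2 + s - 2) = -s^2 - 2*s - 4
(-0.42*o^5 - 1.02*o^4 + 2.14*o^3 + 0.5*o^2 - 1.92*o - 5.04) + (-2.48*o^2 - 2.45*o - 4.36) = -0.42*o^5 - 1.02*o^4 + 2.14*o^3 - 1.98*o^2 - 4.37*o - 9.4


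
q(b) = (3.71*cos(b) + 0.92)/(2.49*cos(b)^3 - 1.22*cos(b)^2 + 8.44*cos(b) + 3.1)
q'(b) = (3.71*cos(b) + 0.92)*(7.47*sin(b)*cos(b)^2 - 2.44*sin(b)*cos(b) + 8.44*sin(b))/(2.49*cos(b)^3 - 1.22*cos(b)^2 + 8.44*cos(b) + 3.1)^2 - 3.71*sin(b)/(2.49*cos(b)^3 - 1.22*cos(b)^2 + 8.44*cos(b) + 3.1) = (18.4758*cos(b)^3 + 2.3462*cos(b)^2 - 2.2448*cos(b) - 3.7362)*sin(b)/(6.2001*cos(b)^6 - 6.0756*cos(b)^5 + 43.5196*cos(b)^4 - 5.1556*cos(b)^3 + 63.6696*cos(b)^2 + 52.328*cos(b) + 9.61)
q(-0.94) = 0.38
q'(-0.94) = 0.01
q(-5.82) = 0.37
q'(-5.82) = 0.03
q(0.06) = 0.36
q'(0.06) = 0.01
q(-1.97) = 1.02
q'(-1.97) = 12.68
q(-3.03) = 0.31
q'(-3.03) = 0.02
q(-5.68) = 0.37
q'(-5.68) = 0.03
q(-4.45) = -0.05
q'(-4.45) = -5.20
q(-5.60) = 0.38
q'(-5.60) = 0.03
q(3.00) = 0.31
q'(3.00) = -0.03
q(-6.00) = 0.36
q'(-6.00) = 0.02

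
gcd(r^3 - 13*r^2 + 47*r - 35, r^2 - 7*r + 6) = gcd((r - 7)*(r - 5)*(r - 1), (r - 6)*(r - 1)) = r - 1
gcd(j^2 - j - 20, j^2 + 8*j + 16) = j + 4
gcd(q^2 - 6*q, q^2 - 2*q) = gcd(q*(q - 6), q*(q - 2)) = q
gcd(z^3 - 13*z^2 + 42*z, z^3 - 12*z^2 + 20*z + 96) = z - 6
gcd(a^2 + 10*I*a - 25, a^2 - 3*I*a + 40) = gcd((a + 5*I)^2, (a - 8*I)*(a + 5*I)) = a + 5*I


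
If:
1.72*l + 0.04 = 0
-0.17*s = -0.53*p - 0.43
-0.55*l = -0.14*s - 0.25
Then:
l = -0.02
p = -1.41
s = -1.88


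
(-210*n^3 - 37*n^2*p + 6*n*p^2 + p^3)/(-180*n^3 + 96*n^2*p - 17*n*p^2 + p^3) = (35*n^2 + 12*n*p + p^2)/(30*n^2 - 11*n*p + p^2)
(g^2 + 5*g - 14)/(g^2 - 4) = (g + 7)/(g + 2)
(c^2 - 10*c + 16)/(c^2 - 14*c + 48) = (c - 2)/(c - 6)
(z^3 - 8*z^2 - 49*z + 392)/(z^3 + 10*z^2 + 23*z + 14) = (z^2 - 15*z + 56)/(z^2 + 3*z + 2)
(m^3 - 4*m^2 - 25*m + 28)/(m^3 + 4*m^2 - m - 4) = (m - 7)/(m + 1)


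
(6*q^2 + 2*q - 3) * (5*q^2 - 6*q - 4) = 30*q^4 - 26*q^3 - 51*q^2 + 10*q + 12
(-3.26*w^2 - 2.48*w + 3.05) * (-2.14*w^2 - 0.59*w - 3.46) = 6.9764*w^4 + 7.2306*w^3 + 6.2158*w^2 + 6.7813*w - 10.553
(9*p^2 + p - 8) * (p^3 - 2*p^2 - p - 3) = 9*p^5 - 17*p^4 - 19*p^3 - 12*p^2 + 5*p + 24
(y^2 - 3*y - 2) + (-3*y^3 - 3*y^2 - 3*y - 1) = -3*y^3 - 2*y^2 - 6*y - 3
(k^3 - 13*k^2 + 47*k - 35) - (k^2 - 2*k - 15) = k^3 - 14*k^2 + 49*k - 20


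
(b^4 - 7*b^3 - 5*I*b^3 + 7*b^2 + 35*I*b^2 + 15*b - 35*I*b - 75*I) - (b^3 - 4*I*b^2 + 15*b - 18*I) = b^4 - 8*b^3 - 5*I*b^3 + 7*b^2 + 39*I*b^2 - 35*I*b - 57*I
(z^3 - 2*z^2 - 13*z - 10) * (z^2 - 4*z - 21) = z^5 - 6*z^4 - 26*z^3 + 84*z^2 + 313*z + 210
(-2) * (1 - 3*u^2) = 6*u^2 - 2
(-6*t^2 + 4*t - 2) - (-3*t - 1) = -6*t^2 + 7*t - 1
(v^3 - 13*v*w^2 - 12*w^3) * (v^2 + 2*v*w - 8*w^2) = v^5 + 2*v^4*w - 21*v^3*w^2 - 38*v^2*w^3 + 80*v*w^4 + 96*w^5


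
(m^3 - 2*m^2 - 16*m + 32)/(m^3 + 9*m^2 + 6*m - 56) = (m - 4)/(m + 7)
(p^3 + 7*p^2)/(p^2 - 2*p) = p*(p + 7)/(p - 2)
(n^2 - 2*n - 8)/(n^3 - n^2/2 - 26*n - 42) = 2*(n - 4)/(2*n^2 - 5*n - 42)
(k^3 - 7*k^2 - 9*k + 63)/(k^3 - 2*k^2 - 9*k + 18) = (k - 7)/(k - 2)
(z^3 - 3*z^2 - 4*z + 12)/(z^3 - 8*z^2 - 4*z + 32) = (z - 3)/(z - 8)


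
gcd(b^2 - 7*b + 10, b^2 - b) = 1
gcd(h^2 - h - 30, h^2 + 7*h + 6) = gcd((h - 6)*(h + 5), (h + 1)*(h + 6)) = 1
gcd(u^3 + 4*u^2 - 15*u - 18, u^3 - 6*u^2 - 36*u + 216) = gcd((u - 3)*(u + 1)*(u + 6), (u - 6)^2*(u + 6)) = u + 6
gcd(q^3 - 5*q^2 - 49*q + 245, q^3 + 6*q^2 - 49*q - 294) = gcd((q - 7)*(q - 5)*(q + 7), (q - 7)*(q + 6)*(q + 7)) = q^2 - 49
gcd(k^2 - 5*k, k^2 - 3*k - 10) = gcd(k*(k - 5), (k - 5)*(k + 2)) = k - 5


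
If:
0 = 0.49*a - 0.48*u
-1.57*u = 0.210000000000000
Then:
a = -0.13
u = -0.13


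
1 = 1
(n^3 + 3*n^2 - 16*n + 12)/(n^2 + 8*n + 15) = (n^3 + 3*n^2 - 16*n + 12)/(n^2 + 8*n + 15)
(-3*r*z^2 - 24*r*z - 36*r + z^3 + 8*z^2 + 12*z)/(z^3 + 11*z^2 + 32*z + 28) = (-3*r*z - 18*r + z^2 + 6*z)/(z^2 + 9*z + 14)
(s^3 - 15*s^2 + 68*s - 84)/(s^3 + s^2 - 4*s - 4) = (s^2 - 13*s + 42)/(s^2 + 3*s + 2)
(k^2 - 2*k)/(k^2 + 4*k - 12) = k/(k + 6)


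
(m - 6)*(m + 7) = m^2 + m - 42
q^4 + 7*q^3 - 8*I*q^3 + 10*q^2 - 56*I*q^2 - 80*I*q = q*(q + 2)*(q + 5)*(q - 8*I)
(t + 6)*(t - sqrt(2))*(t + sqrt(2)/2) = t^3 - sqrt(2)*t^2/2 + 6*t^2 - 3*sqrt(2)*t - t - 6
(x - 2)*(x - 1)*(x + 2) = x^3 - x^2 - 4*x + 4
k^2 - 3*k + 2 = (k - 2)*(k - 1)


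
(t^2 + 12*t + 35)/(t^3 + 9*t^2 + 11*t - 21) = (t + 5)/(t^2 + 2*t - 3)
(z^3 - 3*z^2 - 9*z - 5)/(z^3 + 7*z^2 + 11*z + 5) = (z - 5)/(z + 5)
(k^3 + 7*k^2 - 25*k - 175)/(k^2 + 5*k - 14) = (k^2 - 25)/(k - 2)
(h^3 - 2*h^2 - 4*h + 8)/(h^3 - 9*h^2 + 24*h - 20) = (h + 2)/(h - 5)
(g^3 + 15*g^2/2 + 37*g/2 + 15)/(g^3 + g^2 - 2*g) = (2*g^2 + 11*g + 15)/(2*g*(g - 1))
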